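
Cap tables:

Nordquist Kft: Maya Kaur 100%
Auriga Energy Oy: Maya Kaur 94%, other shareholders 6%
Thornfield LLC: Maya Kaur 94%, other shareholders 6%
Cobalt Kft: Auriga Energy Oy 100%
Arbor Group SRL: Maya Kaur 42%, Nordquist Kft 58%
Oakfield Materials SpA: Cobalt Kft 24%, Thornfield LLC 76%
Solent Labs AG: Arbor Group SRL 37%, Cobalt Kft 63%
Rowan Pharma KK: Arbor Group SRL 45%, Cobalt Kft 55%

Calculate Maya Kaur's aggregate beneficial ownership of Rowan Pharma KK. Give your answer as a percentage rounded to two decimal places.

Maya reaches Rowan along 3 paths.
Via Arbor: 42% × 45% = 18.9%.
Via Nordquist → Arbor: 100% × 58% × 45% = 26.1%.
Via Auriga → Cobalt: 94% × 100% × 55% = 51.7%.
Total: 18.9% + 26.1% + 51.7% = 96.7%.
Rounded: 96.70%.

96.70%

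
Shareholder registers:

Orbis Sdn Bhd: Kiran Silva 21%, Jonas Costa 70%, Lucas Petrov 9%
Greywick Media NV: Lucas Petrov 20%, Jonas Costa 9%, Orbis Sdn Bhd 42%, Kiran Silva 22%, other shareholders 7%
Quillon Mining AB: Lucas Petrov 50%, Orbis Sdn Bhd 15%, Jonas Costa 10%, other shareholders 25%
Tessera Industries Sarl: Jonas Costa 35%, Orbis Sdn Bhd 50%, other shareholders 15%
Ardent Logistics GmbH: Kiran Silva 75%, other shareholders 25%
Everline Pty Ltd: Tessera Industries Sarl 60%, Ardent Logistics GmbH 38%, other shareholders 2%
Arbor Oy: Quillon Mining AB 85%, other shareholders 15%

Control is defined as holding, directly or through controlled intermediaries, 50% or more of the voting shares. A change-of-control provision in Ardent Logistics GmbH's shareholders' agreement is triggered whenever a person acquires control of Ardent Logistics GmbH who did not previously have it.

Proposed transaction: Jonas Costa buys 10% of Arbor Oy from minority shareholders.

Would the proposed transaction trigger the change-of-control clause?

No

The purchase changes only Jonas's holdings, so Jonas is the only person who could newly come to control Ardent.
Jonas holds 70% of Orbis, so Jonas controls Orbis.
Jonas and Orbis together hold 9% + 42% = 51% of Greywick, so Jonas controls Greywick.
Jonas and Orbis together hold 35% + 50% = 85% of Tessera, so Jonas controls Tessera.
Tessera holds 60% of Everline, so Jonas controls Everline.
Neither Jonas nor any entity Jonas controls holds any voting interest in Ardent.
So before the transaction, Jonas does not control Ardent.
After the purchase, Jonas holds 10% of Arbor directly.
Jonas's side now holds 10% of Arbor, not ≥ 50%, so Jonas still does not control Arbor.
After the transaction, neither Jonas nor any entity Jonas controls holds a voting interest in Ardent, so Jonas still does not control it.
No new person acquires control, so the clause is not triggered.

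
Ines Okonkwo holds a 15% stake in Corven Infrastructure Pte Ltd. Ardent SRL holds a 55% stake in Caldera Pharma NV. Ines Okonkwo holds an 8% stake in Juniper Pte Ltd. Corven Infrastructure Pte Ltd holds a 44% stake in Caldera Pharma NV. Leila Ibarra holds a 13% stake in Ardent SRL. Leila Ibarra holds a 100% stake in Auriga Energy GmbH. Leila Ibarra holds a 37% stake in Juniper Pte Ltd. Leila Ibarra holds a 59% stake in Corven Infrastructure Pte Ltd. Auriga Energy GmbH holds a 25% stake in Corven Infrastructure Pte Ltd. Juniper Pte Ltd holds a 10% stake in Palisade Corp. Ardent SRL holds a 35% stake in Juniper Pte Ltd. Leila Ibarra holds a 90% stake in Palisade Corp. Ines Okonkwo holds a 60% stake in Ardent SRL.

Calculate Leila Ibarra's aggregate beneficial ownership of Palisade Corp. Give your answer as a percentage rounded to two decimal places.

Leila reaches Palisade along 3 paths.
Via Ardent → Juniper: 13% × 35% × 10% = 0.455%.
Via Juniper: 37% × 10% = 3.7%.
Direct stake: 90% = 90%.
Total: 0.455% + 3.7% + 90% = 94.155%.
Rounded: 94.16%.

94.16%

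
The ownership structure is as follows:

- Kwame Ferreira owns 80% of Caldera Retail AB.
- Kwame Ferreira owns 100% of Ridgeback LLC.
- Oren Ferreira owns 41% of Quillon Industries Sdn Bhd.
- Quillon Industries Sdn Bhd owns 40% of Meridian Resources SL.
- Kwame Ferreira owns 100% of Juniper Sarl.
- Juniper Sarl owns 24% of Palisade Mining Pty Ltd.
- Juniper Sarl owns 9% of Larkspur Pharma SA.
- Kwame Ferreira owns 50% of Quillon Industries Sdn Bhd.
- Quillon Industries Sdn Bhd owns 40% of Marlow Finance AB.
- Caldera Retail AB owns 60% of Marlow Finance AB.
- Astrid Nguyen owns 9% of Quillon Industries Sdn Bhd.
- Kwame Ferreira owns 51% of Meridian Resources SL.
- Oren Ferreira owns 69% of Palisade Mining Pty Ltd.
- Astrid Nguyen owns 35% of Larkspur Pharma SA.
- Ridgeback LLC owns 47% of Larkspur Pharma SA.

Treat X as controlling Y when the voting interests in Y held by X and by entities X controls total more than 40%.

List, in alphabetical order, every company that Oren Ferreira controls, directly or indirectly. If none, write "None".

Palisade Mining Pty Ltd, Quillon Industries Sdn Bhd

Oren holds 41% of Quillon, so Oren controls Quillon.
Oren holds 69% of Palisade, so Oren controls Palisade.
No other company's threshold is met.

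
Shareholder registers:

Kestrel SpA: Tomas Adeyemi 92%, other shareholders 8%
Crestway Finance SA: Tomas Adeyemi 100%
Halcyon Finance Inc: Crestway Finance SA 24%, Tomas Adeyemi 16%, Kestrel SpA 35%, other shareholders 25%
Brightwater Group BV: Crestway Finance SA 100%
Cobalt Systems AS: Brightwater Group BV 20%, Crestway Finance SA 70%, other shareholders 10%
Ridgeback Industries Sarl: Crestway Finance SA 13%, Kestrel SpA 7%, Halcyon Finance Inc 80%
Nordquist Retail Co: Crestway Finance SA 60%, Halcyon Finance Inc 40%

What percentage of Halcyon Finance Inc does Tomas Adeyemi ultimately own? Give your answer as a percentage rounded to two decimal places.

72.20%

Tomas reaches Halcyon along 3 paths.
Via Crestway: 100% × 24% = 24%.
Direct stake: 16% = 16%.
Via Kestrel: 92% × 35% = 32.2%.
Total: 24% + 16% + 32.2% = 72.2%.
Rounded: 72.20%.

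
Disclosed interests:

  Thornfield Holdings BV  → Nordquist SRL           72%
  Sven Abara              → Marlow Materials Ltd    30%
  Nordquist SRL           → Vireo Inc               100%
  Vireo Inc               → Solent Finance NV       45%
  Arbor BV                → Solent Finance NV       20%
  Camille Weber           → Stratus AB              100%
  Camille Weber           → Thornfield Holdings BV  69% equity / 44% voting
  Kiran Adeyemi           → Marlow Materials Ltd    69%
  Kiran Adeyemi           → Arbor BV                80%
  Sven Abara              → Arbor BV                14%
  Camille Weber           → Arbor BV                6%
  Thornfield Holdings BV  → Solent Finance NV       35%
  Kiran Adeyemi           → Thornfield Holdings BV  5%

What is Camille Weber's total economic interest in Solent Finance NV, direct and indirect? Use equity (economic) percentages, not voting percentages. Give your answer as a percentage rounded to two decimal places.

Camille reaches Solent along 3 paths.
Via Arbor: 6% × 20% = 1.2%.
Via Thornfield: 69% × 35% = 24.15%.
Via Thornfield → Nordquist → Vireo: 69% × 72% × 100% × 45% = 22.356%.
Total: 1.2% + 24.15% + 22.356% = 47.706%.
Rounded: 47.71%.

47.71%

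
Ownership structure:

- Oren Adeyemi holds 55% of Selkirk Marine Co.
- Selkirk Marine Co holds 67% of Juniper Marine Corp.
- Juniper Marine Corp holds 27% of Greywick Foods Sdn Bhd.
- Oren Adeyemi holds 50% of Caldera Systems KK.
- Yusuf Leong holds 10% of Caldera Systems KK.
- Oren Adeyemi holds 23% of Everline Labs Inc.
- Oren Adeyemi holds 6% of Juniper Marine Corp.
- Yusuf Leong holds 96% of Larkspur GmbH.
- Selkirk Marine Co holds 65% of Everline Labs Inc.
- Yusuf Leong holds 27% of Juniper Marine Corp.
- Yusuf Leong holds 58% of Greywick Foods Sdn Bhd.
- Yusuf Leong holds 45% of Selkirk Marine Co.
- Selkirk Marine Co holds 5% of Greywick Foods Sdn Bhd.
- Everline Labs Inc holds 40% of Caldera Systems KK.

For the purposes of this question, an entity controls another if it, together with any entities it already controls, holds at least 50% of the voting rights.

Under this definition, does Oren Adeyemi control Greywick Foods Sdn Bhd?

No

Oren holds 55% of Selkirk, so Oren controls Selkirk.
Oren and Selkirk together hold 6% + 67% = 73% of Juniper, so Oren controls Juniper.
Oren and Selkirk together hold 23% + 65% = 88% of Everline, so Oren controls Everline.
Everline and Oren together hold 40% + 50% = 90% of Caldera, so Oren controls Caldera.
In Greywick, Oren's side holds only 27% + 5% = 32%, not ≥ 50%.
So Oren does not control Greywick.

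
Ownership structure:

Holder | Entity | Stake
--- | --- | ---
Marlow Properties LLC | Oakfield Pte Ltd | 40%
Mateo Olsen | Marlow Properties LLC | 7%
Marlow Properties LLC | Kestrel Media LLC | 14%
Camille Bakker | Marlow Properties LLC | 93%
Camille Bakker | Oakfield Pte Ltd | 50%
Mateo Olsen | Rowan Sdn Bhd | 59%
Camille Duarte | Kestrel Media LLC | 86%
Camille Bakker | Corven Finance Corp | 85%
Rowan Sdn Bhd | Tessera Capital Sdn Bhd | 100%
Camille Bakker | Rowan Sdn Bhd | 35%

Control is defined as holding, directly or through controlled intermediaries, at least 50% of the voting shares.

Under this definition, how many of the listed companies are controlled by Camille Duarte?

Camille Duarte holds 86% of Kestrel, so Camille Duarte controls Kestrel.
No other company's threshold is met.
Camille Duarte controls 1 company.

1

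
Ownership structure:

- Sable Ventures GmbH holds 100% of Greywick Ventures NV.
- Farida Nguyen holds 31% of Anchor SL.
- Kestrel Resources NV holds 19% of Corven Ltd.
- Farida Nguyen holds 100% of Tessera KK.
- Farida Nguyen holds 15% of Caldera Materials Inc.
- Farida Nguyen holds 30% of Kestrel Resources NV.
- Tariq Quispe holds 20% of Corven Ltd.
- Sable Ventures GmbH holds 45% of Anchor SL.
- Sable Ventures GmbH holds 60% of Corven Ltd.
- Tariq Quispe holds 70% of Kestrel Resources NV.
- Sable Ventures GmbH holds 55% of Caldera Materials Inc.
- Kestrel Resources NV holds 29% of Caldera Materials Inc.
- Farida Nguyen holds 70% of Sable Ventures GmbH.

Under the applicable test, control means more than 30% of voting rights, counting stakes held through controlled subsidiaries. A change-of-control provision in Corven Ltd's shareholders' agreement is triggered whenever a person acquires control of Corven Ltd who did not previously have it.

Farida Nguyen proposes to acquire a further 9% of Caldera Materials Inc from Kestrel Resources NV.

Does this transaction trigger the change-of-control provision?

The purchase adds only to Farida's holdings (Kestrel's stake shrinks), so Farida is the only person who could newly come to control Corven.
Farida holds 70% of Sable, so Farida controls Sable.
Sable holds 60% of Corven, so Farida controls Corven.
So Farida already controls Corven before the transaction.
After the purchase, Farida's direct stake in Caldera rises to 15% + 9% = 24%, and Kestrel's stake falls to 20%.
Farida controlled Corven already, so this is not a new person acquiring control; every other person's position is unchanged or reduced.
No new person acquires control, so the clause is not triggered.

No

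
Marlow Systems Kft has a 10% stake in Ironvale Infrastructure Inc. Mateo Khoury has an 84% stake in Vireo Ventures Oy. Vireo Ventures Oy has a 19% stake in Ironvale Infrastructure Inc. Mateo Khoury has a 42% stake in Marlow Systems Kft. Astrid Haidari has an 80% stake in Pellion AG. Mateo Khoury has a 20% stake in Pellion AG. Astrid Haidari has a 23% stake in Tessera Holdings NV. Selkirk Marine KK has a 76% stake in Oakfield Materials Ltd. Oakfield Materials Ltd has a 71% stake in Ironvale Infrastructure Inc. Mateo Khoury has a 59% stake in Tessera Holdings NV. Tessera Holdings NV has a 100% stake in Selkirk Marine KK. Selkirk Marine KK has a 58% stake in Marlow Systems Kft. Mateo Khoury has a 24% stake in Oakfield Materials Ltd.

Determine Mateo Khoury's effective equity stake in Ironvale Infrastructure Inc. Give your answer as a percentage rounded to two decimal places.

72.46%

Mateo reaches Ironvale along 5 paths.
Via Vireo: 84% × 19% = 15.96%.
Via Oakfield: 24% × 71% = 17.04%.
Via Tessera → Selkirk → Oakfield: 59% × 100% × 76% × 71% = 31.8364%.
Via Tessera → Selkirk → Marlow: 59% × 100% × 58% × 10% = 3.422%.
Via Marlow: 42% × 10% = 4.2%.
Total: 15.96% + 17.04% + 31.8364% + 3.422% + 4.2% = 72.4584%.
Rounded: 72.46%.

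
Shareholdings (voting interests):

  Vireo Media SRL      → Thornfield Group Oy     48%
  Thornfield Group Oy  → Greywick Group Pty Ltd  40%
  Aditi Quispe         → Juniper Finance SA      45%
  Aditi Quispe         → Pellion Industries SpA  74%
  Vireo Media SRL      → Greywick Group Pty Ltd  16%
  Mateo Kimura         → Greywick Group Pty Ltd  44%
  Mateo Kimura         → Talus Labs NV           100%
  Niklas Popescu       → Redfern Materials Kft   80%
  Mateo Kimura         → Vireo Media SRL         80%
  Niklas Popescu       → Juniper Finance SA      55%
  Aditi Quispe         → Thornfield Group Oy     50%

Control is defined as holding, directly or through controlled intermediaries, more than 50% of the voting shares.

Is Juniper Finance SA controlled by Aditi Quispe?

No

Aditi holds 74% of Pellion, so Aditi controls Pellion.
In Juniper, Aditi's side holds only 45%, not > 50%.
So Aditi does not control Juniper.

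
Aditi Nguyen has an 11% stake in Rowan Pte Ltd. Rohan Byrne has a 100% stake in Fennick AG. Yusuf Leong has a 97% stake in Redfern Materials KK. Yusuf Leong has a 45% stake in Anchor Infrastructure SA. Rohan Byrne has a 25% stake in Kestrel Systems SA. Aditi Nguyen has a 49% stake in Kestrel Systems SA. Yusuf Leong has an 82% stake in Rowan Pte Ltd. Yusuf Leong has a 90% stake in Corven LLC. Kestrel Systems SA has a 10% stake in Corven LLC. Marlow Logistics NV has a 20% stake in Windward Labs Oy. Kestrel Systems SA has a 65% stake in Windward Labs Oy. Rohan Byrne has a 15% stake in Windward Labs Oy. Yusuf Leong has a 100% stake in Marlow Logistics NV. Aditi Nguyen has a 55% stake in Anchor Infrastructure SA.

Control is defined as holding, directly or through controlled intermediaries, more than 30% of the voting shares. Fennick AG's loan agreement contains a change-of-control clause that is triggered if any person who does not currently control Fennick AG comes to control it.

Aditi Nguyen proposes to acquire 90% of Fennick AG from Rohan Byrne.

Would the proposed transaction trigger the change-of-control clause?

The purchase adds only to Aditi's holdings (Rohan's stake shrinks), so Aditi is the only person who could newly come to control Fennick.
Aditi holds 49% of Kestrel, so Aditi controls Kestrel.
Aditi holds 55% of Anchor, so Aditi controls Anchor.
Kestrel holds 65% of Windward, so Aditi controls Windward.
Neither Aditi nor any entity Aditi controls holds any voting interest in Fennick.
So before the transaction, Aditi does not control Fennick.
After the purchase, Aditi holds 90% of Fennick directly, and Rohan's stake falls to 10%.
Aditi holds 90% of Fennick, so Aditi controls Fennick.
Aditi did not control Fennick before and does after, so the clause is triggered.

Yes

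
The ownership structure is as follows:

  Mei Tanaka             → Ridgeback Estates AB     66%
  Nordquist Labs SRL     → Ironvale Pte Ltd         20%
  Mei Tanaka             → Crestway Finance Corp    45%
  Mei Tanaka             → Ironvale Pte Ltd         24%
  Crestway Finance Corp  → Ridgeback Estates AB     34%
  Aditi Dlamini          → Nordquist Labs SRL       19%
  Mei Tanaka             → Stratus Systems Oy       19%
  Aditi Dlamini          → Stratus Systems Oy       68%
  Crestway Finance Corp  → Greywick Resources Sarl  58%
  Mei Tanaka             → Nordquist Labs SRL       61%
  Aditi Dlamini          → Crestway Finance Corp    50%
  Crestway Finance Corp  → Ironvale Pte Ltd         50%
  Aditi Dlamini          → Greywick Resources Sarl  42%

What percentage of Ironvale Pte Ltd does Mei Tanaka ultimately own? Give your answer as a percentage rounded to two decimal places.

Mei reaches Ironvale along 3 paths.
Via Nordquist: 61% × 20% = 12.2%.
Direct stake: 24% = 24%.
Via Crestway: 45% × 50% = 22.5%.
Total: 12.2% + 24% + 22.5% = 58.7%.
Rounded: 58.70%.

58.70%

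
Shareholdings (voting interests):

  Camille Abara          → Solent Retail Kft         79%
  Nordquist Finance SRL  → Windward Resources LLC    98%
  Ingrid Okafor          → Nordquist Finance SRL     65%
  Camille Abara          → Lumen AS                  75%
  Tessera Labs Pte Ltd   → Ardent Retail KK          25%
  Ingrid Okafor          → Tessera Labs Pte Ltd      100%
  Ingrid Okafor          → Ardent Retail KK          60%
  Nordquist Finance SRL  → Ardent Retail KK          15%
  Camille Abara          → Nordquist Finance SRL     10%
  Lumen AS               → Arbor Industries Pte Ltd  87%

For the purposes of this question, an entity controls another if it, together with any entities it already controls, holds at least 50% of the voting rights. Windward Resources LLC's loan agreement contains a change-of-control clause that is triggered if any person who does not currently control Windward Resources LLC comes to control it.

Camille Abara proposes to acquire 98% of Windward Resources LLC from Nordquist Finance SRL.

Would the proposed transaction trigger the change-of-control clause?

The purchase adds only to Camille's holdings (Nordquist's stake shrinks), so Camille is the only person who could newly come to control Windward.
Camille holds 75% of Lumen, so Camille controls Lumen.
Camille holds 79% of Solent, so Camille controls Solent.
Lumen holds 87% of Arbor, so Camille controls Arbor.
Neither Camille nor any entity Camille controls holds any voting interest in Windward.
So before the transaction, Camille does not control Windward.
After the purchase, Camille holds 98% of Windward directly, and Nordquist's stake falls to 0%.
Camille holds 98% of Windward, so Camille controls Windward.
Camille did not control Windward before and does after, so the clause is triggered.

Yes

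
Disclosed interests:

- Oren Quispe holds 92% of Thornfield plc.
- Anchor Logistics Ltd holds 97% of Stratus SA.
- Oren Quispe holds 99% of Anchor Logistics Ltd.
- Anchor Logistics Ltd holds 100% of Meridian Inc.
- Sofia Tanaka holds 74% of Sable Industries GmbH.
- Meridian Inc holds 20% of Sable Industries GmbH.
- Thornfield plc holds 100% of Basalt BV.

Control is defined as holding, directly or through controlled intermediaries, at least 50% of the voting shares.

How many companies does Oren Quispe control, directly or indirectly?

5

Oren holds 99% of Anchor, so Oren controls Anchor.
Anchor holds 97% of Stratus, so Oren controls Stratus.
Anchor holds 100% of Meridian, so Oren controls Meridian.
Oren holds 92% of Thornfield, so Oren controls Thornfield.
Thornfield holds 100% of Basalt, so Oren controls Basalt.
No other company's threshold is met.
Oren controls 5 companies.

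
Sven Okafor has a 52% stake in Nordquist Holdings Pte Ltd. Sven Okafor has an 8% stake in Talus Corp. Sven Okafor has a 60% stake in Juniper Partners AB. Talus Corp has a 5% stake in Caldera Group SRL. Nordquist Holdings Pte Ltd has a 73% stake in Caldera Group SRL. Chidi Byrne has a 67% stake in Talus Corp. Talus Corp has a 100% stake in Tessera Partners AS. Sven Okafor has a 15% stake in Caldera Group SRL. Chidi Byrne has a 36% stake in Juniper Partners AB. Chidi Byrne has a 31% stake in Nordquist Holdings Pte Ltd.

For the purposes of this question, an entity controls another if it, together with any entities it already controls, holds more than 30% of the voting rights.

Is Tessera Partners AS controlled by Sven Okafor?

Sven holds 52% of Nordquist, so Sven controls Nordquist.
Sven holds 60% of Juniper, so Sven controls Juniper.
Nordquist and Sven together hold 73% + 15% = 88% of Caldera, so Sven controls Caldera.
Neither Sven nor any entity Sven controls holds any voting interest in Tessera.
So Sven does not control Tessera.

No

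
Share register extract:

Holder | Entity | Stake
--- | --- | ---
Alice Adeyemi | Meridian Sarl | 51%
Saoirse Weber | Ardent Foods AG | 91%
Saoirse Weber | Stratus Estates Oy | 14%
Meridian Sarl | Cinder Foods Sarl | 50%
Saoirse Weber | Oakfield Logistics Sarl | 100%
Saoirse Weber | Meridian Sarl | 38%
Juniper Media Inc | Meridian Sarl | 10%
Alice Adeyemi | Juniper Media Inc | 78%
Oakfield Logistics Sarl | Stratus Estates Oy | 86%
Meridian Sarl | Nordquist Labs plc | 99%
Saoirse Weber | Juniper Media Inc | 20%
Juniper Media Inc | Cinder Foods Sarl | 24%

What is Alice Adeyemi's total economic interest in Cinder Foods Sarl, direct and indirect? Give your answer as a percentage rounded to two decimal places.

48.12%

Alice reaches Cinder along 3 paths.
Via Juniper: 78% × 24% = 18.72%.
Via Juniper → Meridian: 78% × 10% × 50% = 3.9%.
Via Meridian: 51% × 50% = 25.5%.
Total: 18.72% + 3.9% + 25.5% = 48.12%.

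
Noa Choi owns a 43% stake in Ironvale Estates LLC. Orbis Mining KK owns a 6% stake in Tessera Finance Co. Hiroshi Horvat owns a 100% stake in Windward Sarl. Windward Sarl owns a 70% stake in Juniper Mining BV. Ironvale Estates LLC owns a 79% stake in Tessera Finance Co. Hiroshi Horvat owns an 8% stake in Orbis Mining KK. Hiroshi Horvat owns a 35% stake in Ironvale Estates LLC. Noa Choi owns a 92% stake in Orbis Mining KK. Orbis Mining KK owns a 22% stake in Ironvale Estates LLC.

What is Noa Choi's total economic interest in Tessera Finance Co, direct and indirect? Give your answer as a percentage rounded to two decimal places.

55.48%

Noa reaches Tessera along 3 paths.
Via Orbis → Ironvale: 92% × 22% × 79% = 15.9896%.
Via Ironvale: 43% × 79% = 33.97%.
Via Orbis: 92% × 6% = 5.52%.
Total: 15.9896% + 33.97% + 5.52% = 55.4796%.
Rounded: 55.48%.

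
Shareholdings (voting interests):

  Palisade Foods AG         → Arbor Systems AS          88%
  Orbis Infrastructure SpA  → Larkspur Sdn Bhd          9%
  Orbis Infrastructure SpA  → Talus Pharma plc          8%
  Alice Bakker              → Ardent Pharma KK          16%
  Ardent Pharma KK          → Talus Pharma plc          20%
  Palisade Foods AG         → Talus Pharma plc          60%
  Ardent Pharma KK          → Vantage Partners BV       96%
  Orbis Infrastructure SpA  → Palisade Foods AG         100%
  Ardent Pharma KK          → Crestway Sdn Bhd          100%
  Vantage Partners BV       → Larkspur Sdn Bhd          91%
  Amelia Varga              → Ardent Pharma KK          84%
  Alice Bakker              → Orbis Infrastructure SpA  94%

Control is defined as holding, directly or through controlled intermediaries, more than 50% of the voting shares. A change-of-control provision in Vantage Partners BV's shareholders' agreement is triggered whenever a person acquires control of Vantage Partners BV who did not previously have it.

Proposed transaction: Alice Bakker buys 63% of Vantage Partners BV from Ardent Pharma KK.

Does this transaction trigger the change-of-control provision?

Yes

The purchase adds only to Alice's holdings (Ardent's stake shrinks), so Alice is the only person who could newly come to control Vantage.
Alice holds 94% of Orbis, so Alice controls Orbis.
Orbis holds 100% of Palisade, so Alice controls Palisade.
Palisade holds 88% of Arbor, so Alice controls Arbor.
Orbis and Palisade together hold 8% + 60% = 68% of Talus, so Alice controls Talus.
Neither Alice nor any entity Alice controls holds any voting interest in Vantage.
So before the transaction, Alice does not control Vantage.
After the purchase, Alice holds 63% of Vantage directly, and Ardent's stake falls to 33%.
Alice holds 63% of Vantage, so Alice controls Vantage.
Alice did not control Vantage before and does after, so the clause is triggered.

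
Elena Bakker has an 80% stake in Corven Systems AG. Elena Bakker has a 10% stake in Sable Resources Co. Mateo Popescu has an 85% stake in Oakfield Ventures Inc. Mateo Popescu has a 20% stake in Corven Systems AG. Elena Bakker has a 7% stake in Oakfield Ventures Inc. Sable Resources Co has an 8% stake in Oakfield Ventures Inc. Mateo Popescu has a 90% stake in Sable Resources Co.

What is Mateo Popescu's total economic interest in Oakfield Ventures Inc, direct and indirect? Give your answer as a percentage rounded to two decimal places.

Mateo reaches Oakfield along 2 paths.
Via Sable: 90% × 8% = 7.2%.
Direct stake: 85% = 85%.
Total: 7.2% + 85% = 92.2%.
Rounded: 92.20%.

92.20%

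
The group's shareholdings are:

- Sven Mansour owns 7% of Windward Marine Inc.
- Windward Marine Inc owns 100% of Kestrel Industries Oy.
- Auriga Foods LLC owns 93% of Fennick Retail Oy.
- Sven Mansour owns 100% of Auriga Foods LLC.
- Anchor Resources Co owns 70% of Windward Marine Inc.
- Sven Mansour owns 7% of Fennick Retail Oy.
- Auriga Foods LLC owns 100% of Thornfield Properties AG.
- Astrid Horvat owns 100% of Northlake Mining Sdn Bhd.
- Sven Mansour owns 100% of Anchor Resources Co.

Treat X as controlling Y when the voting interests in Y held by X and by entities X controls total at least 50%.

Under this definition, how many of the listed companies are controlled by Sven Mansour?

6

Sven holds 100% of Auriga, so Sven controls Auriga.
Sven holds 100% of Anchor, so Sven controls Anchor.
Sven and Auriga together hold 7% + 93% = 100% of Fennick, so Sven controls Fennick.
Anchor and Sven together hold 70% + 7% = 77% of Windward, so Sven controls Windward.
Windward holds 100% of Kestrel, so Sven controls Kestrel.
Auriga holds 100% of Thornfield, so Sven controls Thornfield.
No other company's threshold is met.
Sven controls 6 companies.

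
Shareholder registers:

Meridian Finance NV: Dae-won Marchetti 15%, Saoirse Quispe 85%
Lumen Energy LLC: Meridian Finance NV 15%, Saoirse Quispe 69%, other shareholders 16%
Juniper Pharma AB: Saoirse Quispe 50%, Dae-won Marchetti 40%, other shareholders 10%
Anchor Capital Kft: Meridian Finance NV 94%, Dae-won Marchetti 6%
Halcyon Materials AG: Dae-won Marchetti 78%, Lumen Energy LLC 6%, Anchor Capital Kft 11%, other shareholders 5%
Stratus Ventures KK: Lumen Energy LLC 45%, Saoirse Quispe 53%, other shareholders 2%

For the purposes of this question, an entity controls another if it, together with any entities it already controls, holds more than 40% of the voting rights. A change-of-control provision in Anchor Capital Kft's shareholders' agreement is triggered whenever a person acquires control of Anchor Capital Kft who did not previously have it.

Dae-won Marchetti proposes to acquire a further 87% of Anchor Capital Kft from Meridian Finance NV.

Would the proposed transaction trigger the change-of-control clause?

The purchase adds only to Dae-won's holdings (Meridian's stake shrinks), so Dae-won is the only person who could newly come to control Anchor.
Dae-won holds 78% of Halcyon, so Dae-won controls Halcyon.
In Anchor, Dae-won's side holds only 6%, not > 40%.
So before the transaction, Dae-won does not control Anchor.
After the purchase, Dae-won's direct stake in Anchor rises to 6% + 87% = 93%, and Meridian's stake falls to 7%.
Dae-won holds 93% of Anchor, so Dae-won controls Anchor.
Dae-won did not control Anchor before and does after, so the clause is triggered.

Yes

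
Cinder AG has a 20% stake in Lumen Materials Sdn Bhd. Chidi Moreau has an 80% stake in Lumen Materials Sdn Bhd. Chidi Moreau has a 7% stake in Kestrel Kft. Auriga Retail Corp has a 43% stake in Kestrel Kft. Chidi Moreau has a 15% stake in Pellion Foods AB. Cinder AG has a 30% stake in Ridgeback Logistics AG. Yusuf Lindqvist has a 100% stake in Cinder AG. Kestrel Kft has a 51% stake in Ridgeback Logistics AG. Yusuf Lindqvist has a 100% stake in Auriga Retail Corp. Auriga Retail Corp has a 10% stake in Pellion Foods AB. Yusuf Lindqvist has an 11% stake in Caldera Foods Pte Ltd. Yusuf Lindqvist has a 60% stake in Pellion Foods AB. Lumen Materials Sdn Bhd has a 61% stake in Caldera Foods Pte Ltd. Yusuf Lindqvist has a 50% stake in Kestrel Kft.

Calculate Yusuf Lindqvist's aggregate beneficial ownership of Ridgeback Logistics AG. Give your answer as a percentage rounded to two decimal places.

77.43%

Yusuf reaches Ridgeback along 3 paths.
Via Cinder: 100% × 30% = 30%.
Via Kestrel: 50% × 51% = 25.5%.
Via Auriga → Kestrel: 100% × 43% × 51% = 21.93%.
Total: 30% + 25.5% + 21.93% = 77.43%.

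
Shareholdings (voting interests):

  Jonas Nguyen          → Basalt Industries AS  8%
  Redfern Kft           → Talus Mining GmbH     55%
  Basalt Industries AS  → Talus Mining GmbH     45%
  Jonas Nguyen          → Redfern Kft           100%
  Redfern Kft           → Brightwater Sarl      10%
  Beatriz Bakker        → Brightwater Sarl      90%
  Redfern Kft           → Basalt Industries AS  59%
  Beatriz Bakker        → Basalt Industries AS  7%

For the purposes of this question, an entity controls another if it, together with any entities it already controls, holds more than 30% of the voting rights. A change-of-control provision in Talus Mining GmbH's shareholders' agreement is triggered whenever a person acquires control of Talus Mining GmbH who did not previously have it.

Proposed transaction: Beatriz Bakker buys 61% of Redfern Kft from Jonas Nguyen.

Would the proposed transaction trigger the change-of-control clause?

Yes

The purchase adds only to Beatriz's holdings (Jonas's stake shrinks), so Beatriz is the only person who could newly come to control Talus.
Beatriz holds 90% of Brightwater, so Beatriz controls Brightwater.
Neither Beatriz nor any entity Beatriz controls holds any voting interest in Talus.
So before the transaction, Beatriz does not control Talus.
After the purchase, Beatriz holds 61% of Redfern directly, and Jonas's stake falls to 39%.
Beatriz holds 61% of Redfern, so Beatriz controls Redfern.
Redfern and Beatriz together hold 59% + 7% = 66% of Basalt, so Beatriz controls Basalt.
Redfern and Basalt together hold 55% + 45% = 100% of Talus, so Beatriz controls Talus.
Beatriz did not control Talus before and does after, so the clause is triggered.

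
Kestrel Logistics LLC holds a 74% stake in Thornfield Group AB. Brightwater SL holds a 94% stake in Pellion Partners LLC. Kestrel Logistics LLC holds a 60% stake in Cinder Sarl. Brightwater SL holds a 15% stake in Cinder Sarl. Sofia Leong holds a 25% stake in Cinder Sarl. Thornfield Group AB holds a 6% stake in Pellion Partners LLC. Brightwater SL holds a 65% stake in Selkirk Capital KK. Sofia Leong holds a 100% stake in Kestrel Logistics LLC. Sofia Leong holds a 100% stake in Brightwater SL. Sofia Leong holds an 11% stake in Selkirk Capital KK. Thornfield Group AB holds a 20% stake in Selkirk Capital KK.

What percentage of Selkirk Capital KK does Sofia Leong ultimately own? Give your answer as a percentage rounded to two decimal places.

Sofia reaches Selkirk along 3 paths.
Via Kestrel → Thornfield: 100% × 74% × 20% = 14.8%.
Direct stake: 11% = 11%.
Via Brightwater: 100% × 65% = 65%.
Total: 14.8% + 11% + 65% = 90.8%.
Rounded: 90.80%.

90.80%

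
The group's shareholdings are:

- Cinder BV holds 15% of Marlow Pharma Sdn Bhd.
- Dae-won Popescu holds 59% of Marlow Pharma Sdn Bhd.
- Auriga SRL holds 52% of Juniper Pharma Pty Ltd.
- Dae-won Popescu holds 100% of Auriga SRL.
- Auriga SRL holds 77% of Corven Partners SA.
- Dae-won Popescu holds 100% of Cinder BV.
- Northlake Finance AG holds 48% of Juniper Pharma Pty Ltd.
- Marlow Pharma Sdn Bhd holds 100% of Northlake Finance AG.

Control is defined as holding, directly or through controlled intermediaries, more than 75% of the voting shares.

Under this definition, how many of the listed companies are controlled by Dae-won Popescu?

Dae-won holds 100% of Auriga, so Dae-won controls Auriga.
Dae-won holds 100% of Cinder, so Dae-won controls Cinder.
Auriga holds 77% of Corven, so Dae-won controls Corven.
No other company's threshold is met.
Dae-won controls 3 companies.

3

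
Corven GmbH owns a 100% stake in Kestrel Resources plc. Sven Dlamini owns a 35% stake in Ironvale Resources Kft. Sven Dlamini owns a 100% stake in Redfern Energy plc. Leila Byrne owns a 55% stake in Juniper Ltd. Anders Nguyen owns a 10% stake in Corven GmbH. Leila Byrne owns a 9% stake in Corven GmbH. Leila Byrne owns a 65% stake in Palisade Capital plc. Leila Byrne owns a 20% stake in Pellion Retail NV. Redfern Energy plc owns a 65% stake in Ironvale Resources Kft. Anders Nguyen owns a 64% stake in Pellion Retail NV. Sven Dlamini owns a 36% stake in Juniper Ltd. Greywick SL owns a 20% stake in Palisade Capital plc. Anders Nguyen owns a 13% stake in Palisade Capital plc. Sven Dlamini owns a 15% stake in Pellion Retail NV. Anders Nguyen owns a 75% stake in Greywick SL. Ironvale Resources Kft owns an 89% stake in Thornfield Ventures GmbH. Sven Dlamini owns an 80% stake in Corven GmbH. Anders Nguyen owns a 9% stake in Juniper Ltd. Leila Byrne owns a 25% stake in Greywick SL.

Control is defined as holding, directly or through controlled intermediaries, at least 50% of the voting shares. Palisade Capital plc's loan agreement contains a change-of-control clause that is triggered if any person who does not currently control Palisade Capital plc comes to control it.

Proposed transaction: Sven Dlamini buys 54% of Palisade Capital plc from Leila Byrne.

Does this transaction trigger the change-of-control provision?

The purchase adds only to Sven's holdings (Leila's stake shrinks), so Sven is the only person who could newly come to control Palisade.
Sven holds 100% of Redfern, so Sven controls Redfern.
Sven and Redfern together hold 35% + 65% = 100% of Ironvale, so Sven controls Ironvale.
Sven holds 80% of Corven, so Sven controls Corven.
Corven holds 100% of Kestrel, so Sven controls Kestrel.
Ironvale holds 89% of Thornfield, so Sven controls Thornfield.
Neither Sven nor any entity Sven controls holds any voting interest in Palisade.
So before the transaction, Sven does not control Palisade.
After the purchase, Sven holds 54% of Palisade directly, and Leila's stake falls to 11%.
Sven holds 54% of Palisade, so Sven controls Palisade.
Sven did not control Palisade before and does after, so the clause is triggered.

Yes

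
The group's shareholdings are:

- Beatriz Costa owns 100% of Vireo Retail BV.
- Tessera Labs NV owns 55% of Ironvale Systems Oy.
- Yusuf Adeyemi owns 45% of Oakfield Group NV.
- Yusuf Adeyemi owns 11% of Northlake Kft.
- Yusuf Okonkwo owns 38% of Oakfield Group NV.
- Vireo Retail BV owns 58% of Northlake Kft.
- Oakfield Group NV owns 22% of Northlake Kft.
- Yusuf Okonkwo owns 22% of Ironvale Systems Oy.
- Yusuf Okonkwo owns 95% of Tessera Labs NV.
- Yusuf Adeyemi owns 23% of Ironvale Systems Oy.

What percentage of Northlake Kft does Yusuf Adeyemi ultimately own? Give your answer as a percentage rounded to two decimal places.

20.90%

Yusuf Adeyemi reaches Northlake along 2 paths.
Via Oakfield: 45% × 22% = 9.9%.
Direct stake: 11% = 11%.
Total: 9.9% + 11% = 20.9%.
Rounded: 20.90%.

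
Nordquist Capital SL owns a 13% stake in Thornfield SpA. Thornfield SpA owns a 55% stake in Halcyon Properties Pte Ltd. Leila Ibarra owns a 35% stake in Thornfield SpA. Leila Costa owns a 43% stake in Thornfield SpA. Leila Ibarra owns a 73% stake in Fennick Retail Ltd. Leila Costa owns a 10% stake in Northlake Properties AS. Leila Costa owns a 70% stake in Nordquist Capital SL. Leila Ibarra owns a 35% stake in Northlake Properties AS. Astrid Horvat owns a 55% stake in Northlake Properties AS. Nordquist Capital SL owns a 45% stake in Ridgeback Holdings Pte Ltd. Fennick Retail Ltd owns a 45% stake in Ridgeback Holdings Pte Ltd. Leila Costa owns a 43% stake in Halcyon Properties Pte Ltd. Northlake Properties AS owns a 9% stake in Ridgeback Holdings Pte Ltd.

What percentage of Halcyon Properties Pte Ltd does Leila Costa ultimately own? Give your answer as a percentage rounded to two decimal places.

Leila Costa reaches Halcyon along 3 paths.
Via Thornfield: 43% × 55% = 23.65%.
Via Nordquist → Thornfield: 70% × 13% × 55% = 5.005%.
Direct stake: 43% = 43%.
Total: 23.65% + 5.005% + 43% = 71.655%.
Rounded: 71.66%.

71.66%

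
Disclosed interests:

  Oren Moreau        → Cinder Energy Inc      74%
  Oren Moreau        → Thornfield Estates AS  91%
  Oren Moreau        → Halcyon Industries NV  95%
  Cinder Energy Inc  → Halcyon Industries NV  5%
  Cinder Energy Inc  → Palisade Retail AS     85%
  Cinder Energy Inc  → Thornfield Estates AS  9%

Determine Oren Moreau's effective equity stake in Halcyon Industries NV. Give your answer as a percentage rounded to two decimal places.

98.70%

Oren reaches Halcyon along 2 paths.
Direct stake: 95% = 95%.
Via Cinder: 74% × 5% = 3.7%.
Total: 95% + 3.7% = 98.7%.
Rounded: 98.70%.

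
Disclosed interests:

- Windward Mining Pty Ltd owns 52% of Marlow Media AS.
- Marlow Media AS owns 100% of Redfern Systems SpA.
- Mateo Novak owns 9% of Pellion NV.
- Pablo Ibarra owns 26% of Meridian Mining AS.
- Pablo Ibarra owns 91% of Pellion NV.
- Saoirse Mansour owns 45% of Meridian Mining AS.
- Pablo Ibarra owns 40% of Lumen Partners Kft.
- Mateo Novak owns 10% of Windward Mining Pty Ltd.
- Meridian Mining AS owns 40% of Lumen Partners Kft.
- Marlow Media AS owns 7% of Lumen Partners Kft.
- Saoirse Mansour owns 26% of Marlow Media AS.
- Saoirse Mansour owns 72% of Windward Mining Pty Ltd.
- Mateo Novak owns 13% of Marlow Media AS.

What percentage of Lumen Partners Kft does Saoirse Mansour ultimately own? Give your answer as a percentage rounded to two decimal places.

22.44%

Saoirse reaches Lumen along 3 paths.
Via Windward → Marlow: 72% × 52% × 7% = 2.6208%.
Via Marlow: 26% × 7% = 1.82%.
Via Meridian: 45% × 40% = 18%.
Total: 2.6208% + 1.82% + 18% = 22.4408%.
Rounded: 22.44%.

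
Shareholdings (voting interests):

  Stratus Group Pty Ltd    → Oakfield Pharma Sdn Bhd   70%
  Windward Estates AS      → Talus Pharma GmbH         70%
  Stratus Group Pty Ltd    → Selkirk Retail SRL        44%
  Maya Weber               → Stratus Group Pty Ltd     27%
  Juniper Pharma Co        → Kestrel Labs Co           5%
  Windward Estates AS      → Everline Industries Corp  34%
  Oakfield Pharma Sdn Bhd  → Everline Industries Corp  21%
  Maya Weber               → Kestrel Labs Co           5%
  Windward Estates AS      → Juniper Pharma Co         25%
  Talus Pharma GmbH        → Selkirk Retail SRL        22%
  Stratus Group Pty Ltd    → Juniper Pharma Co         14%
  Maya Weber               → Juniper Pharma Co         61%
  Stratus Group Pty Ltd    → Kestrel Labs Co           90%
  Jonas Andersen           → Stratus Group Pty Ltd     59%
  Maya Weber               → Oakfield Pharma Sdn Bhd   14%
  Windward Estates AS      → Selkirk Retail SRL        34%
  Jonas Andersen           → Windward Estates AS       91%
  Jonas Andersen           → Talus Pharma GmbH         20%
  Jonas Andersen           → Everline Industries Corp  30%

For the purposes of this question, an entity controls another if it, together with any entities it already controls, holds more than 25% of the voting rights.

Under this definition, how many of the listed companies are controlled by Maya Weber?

Maya holds 27% of Stratus, so Maya controls Stratus.
Stratus and Maya together hold 70% + 14% = 84% of Oakfield, so Maya controls Oakfield.
Maya and Stratus together hold 61% + 14% = 75% of Juniper, so Maya controls Juniper.
Stratus and Juniper and Maya together hold 90% + 5% + 5% = 100% of Kestrel, so Maya controls Kestrel.
Stratus holds 44% of Selkirk, so Maya controls Selkirk.
No other company's threshold is met.
Maya controls 5 companies.

5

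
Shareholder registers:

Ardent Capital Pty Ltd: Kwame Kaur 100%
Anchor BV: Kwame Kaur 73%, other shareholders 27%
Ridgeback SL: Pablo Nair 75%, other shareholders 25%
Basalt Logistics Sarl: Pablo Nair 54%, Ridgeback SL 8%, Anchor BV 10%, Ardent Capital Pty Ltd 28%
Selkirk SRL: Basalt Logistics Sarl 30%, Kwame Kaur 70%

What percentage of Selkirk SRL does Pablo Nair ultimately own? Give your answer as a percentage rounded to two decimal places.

18.00%

Pablo reaches Selkirk along 2 paths.
Via Basalt: 54% × 30% = 16.2%.
Via Ridgeback → Basalt: 75% × 8% × 30% = 1.8%.
Total: 16.2% + 1.8% = 18%.
Rounded: 18.00%.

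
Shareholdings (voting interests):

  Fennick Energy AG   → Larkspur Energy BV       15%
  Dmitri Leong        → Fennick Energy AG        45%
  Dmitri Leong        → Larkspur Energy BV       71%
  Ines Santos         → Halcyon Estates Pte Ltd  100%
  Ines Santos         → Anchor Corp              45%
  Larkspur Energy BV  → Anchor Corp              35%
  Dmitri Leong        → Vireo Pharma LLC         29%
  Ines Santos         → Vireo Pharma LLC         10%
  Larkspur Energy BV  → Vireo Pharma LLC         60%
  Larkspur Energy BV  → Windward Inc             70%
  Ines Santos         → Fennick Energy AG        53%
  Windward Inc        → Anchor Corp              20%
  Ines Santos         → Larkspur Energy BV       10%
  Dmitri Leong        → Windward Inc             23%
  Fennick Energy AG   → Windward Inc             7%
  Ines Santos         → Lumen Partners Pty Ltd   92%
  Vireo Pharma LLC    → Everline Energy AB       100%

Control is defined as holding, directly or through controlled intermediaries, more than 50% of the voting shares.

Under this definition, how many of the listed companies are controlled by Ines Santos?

Ines holds 53% of Fennick, so Ines controls Fennick.
Ines holds 92% of Lumen, so Ines controls Lumen.
Ines holds 100% of Halcyon, so Ines controls Halcyon.
No other company's threshold is met.
Ines controls 3 companies.

3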